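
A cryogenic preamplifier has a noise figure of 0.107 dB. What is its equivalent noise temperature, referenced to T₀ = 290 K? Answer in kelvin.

7.23 K

F = 10^(0.107/10) = 1.02494
T_e = (F − 1)·T₀ = (1.02494 − 1) × 290 = 7.23 K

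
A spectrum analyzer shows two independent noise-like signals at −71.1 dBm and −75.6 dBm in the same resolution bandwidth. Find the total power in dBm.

Convert to linear, add, convert back:
P₁ = 7.76×10⁻¹¹ W, P₂ = 2.75×10⁻¹¹ W
P_tot = 1.05×10⁻¹⁰ W → 10 log₁₀(P_tot / 10⁻³) = −69.8 dBm

−69.8 dBm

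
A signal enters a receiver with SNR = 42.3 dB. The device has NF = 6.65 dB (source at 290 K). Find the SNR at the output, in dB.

35.65 dB

By definition F = SNR_in/SNR_out, so in dB: SNR_out = SNR_in − NF
SNR_out = 42.3 − 6.65 = 35.65 dB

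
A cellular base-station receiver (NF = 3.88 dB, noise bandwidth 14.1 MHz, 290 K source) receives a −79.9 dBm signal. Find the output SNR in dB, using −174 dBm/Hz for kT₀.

18.7 dB

Noise floor: N = −174 + 10 log₁₀(B) + NF
10 log₁₀(1.41×10⁷) = 71.49 dB
N = −174 + 71.49 + 3.88 = −98.63 dBm
SNR = P_sig − N = −79.9 − (−98.63) = 18.73 dB → 18.7 dB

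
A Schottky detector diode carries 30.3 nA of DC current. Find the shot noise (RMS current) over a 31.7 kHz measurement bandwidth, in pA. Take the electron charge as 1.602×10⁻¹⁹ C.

17.5 pA

I_n = √(2qI·B)
2qI·B = 2 × 1.602×10⁻¹⁹ × 3.03×10⁻⁸ × 3.17×10⁴ = 3.08×10⁻²² A²
I_n = √(3.08×10⁻²²) = 1.75×10⁻¹¹ A = 17.5 pA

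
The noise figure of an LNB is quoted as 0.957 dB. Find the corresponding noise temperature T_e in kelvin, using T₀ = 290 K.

F = 10^(0.957/10) = 1.24652
T_e = (F − 1)·T₀ = (1.24652 − 1) × 290 = 71.5 K

71.5 K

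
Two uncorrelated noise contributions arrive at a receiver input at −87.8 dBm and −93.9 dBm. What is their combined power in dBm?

−86.8 dBm

Convert to linear, add, convert back:
P₁ = 1.66×10⁻¹² W, P₂ = 4.07×10⁻¹³ W
P_tot = 2.07×10⁻¹² W → 10 log₁₀(P_tot / 10⁻³) = −86.8 dBm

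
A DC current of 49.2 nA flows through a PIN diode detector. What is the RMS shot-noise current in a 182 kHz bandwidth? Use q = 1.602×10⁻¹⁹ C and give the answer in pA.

I_n = √(2qI·B)
2qI·B = 2 × 1.602×10⁻¹⁹ × 4.92×10⁻⁸ × 1.82×10⁵ = 2.87×10⁻²¹ A²
I_n = √(2.87×10⁻²¹) = 5.36×10⁻¹¹ A = 53.6 pA

53.6 pA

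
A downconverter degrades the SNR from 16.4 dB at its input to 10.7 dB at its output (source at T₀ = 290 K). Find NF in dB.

5.7 dB

NF (dB) = SNR_in(dB) − SNR_out(dB) when the source is at T₀
NF = 16.4 − 10.7 = 5.7 dB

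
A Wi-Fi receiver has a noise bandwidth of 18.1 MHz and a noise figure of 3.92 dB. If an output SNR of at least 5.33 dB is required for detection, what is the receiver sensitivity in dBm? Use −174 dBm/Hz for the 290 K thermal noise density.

−92.2 dBm

Sensitivity = −174 + 10 log₁₀(B) + NF + SNR_min
= −174 + 72.58 + 3.92 + 5.33
= −92.17 dBm → −92.2 dBm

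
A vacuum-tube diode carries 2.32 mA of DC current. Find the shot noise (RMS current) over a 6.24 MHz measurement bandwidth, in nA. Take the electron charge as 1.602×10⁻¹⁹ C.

I_n = √(2qI·B)
2qI·B = 2 × 1.602×10⁻¹⁹ × 2.32×10⁻³ × 6.24×10⁶ = 4.64×10⁻¹⁵ A²
I_n = √(4.64×10⁻¹⁵) = 6.81×10⁻⁸ A = 68.1 nA

68.1 nA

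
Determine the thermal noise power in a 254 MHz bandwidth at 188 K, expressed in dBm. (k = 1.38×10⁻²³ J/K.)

P_n = kTB = 1.38×10⁻²³ × 188 × 2.54×10⁸ = 6.59×10⁻¹³ W
In dBm: 10 log₁₀(6.59×10⁻¹³ / 10⁻³) = −91.8 dBm

−91.8 dBm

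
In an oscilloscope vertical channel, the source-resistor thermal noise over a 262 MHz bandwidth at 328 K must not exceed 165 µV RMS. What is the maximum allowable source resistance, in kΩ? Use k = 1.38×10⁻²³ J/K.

5.74 kΩ

Johnson–Nyquist: V_n = √(4kTRB) ⇒ R = V_n² / (4kTB)
4kTB = 4 × 1.38×10⁻²³ × 328 × 2.62×10⁸ = 4.74×10⁻¹²
R = (1.65×10⁻⁴)² / 4.74×10⁻¹² = 5.74×10³ Ω = 5.74 kΩ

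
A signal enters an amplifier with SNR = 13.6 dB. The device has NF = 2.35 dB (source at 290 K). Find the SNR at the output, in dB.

By definition F = SNR_in/SNR_out, so in dB: SNR_out = SNR_in − NF
SNR_out = 13.6 − 2.35 = 11.25 dB

11.25 dB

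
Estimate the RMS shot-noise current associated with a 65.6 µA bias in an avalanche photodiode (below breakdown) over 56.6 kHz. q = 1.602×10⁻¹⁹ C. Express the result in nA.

1.09 nA

I_n = √(2qI·B)
2qI·B = 2 × 1.602×10⁻¹⁹ × 6.56×10⁻⁵ × 5.66×10⁴ = 1.19×10⁻¹⁸ A²
I_n = √(1.19×10⁻¹⁸) = 1.09×10⁻⁹ A = 1.09 nA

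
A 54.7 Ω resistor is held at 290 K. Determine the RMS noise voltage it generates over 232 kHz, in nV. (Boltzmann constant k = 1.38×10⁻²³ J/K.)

V_n = √(4kTRB)
4kTRB = 4 × 1.38×10⁻²³ × 290 × 5.47×10¹ × 2.32×10⁵ = 2.03×10⁻¹³ V²
V_n = √(2.03×10⁻¹³) = 4.51×10⁻⁷ V = 451 nV

451 nV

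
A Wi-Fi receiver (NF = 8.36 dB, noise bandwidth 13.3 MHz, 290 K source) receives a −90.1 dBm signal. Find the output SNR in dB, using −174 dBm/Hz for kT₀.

Noise floor: N = −174 + 10 log₁₀(B) + NF
10 log₁₀(1.33×10⁷) = 71.24 dB
N = −174 + 71.24 + 8.36 = −94.40 dBm
SNR = P_sig − N = −90.1 − (−94.40) = 4.30 dB → 4.3 dB

4.3 dB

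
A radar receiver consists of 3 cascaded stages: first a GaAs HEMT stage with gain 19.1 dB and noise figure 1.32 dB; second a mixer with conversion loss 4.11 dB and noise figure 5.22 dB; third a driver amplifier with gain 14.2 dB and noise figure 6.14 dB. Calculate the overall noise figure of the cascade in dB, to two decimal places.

1.71 dB

Convert to linear (a loss of L dB is a gain of −L dB): F_i = 10^(NF_i/10), G_i = 10^(G_i,dB/10)
  Stage 1: F_1 = 10^(1.32/10) = 1.355, G_1 = 10^(19.1/10) = 81.28
  Stage 2: F_2 = 10^(5.22/10) = 3.327, G_2 = 10^(−4.11/10) = 0.3882
  Stage 3: F_3 = 10^(6.14/10) = 4.111, G_3 = 10^(14.2/10) = 26.30
Friis cascade:
  F = 1.355 + (3.327 − 1)/81.28 + (4.111 − 1)/31.55 = 1.482
NF = 10 log₁₀(1.482) = 1.71 dB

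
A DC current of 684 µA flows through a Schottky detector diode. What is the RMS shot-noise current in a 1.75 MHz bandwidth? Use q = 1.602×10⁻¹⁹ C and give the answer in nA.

I_n = √(2qI·B)
2qI·B = 2 × 1.602×10⁻¹⁹ × 6.84×10⁻⁴ × 1.75×10⁶ = 3.84×10⁻¹⁶ A²
I_n = √(3.84×10⁻¹⁶) = 1.96×10⁻⁸ A = 19.6 nA

19.6 nA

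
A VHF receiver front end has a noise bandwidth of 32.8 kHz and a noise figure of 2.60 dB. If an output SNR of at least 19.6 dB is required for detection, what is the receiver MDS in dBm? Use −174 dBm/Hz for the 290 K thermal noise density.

Sensitivity = −174 + 10 log₁₀(B) + NF + SNR_min
= −174 + 45.16 + 2.60 + 19.6
= −106.64 dBm → −106.6 dBm

−106.6 dBm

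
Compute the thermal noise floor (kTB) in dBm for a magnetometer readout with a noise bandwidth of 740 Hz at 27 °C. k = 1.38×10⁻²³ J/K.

−145.1 dBm

T = 27 °C + 273.15 = 300.15 K
P_n = kTB = 1.38×10⁻²³ × 300.15 × 7.40×10² = 3.07×10⁻¹⁸ W
In dBm: 10 log₁₀(3.07×10⁻¹⁸ / 10⁻³) = −145.1 dBm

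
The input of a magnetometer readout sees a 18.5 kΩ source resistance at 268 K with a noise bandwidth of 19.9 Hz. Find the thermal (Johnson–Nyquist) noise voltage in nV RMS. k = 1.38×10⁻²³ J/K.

73.8 nV

V_n = √(4kTRB)
4kTRB = 4 × 1.38×10⁻²³ × 268 × 1.85×10⁴ × 1.99×10¹ = 5.45×10⁻¹⁵ V²
V_n = √(5.45×10⁻¹⁵) = 7.38×10⁻⁸ V = 73.8 nV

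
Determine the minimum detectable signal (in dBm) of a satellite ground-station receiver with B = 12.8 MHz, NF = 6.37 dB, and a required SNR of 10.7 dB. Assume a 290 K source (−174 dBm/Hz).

Sensitivity = −174 + 10 log₁₀(B) + NF + SNR_min
= −174 + 71.07 + 6.37 + 10.7
= −85.86 dBm → −85.9 dBm

−85.9 dBm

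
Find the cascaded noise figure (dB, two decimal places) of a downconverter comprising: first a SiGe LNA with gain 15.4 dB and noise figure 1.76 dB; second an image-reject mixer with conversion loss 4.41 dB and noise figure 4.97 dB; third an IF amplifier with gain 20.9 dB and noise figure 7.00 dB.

Convert to linear (a loss of L dB is a gain of −L dB): F_i = 10^(NF_i/10), G_i = 10^(G_i,dB/10)
  Stage 1: F_1 = 10^(1.76/10) = 1.500, G_1 = 10^(15.4/10) = 34.67
  Stage 2: F_2 = 10^(4.97/10) = 3.141, G_2 = 10^(−4.41/10) = 0.3622
  Stage 3: F_3 = 10^(7.00/10) = 5.012, G_3 = 10^(20.9/10) = 123.0
Friis cascade:
  F = 1.500 + (3.141 − 1)/34.67 + (5.012 − 1)/12.56 = 1.881
NF = 10 log₁₀(1.881) = 2.74 dB

2.74 dB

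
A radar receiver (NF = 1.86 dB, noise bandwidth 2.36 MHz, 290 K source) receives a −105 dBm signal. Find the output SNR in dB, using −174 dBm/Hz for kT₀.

3.4 dB

Noise floor: N = −174 + 10 log₁₀(B) + NF
10 log₁₀(2.36×10⁶) = 63.73 dB
N = −174 + 63.73 + 1.86 = −108.41 dBm
SNR = P_sig − N = −105 − (−108.41) = 3.41 dB → 3.4 dB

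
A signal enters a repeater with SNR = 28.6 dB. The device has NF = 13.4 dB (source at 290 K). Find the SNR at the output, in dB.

By definition F = SNR_in/SNR_out, so in dB: SNR_out = SNR_in − NF
SNR_out = 28.6 − 13.4 = 15.2 dB

15.2 dB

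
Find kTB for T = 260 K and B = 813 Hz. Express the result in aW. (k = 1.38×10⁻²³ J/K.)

2.92 aW

P_n = kTB = 1.38×10⁻²³ × 260 × 8.13×10² = 2.92×10⁻¹⁸ W = 2.92 aW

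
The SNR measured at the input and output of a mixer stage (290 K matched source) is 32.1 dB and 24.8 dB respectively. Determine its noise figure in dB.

7.3 dB

NF (dB) = SNR_in(dB) − SNR_out(dB) when the source is at T₀
NF = 32.1 − 24.8 = 7.3 dB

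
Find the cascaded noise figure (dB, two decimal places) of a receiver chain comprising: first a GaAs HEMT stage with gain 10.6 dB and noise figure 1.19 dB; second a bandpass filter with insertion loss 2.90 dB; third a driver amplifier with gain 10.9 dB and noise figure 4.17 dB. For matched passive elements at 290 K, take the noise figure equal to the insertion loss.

Convert to linear (a loss of L dB is a gain of −L dB): F_i = 10^(NF_i/10), G_i = 10^(G_i,dB/10)
  Stage 1: F_1 = 10^(1.19/10) = 1.315, G_1 = 10^(10.6/10) = 11.48
  Stage 2: F_2 = 10^(2.90/10) = 1.950, G_2 = 10^(−2.90/10) = 0.5129
  Stage 3: F_3 = 10^(4.17/10) = 2.612, G_3 = 10^(10.9/10) = 12.30
Friis cascade:
  F = 1.315 + (1.950 − 1)/11.48 + (2.612 − 1)/5.888 = 1.672
NF = 10 log₁₀(1.672) = 2.23 dB

2.23 dB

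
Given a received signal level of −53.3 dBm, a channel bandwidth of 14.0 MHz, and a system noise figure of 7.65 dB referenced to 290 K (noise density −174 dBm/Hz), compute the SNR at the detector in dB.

Noise floor: N = −174 + 10 log₁₀(B) + NF
10 log₁₀(1.40×10⁷) = 71.46 dB
N = −174 + 71.46 + 7.65 = −94.89 dBm
SNR = P_sig − N = −53.3 − (−94.89) = 41.59 dB → 41.6 dB

41.6 dB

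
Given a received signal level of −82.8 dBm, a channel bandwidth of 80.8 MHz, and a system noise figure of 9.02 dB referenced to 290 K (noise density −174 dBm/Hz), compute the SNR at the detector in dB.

3.1 dB

Noise floor: N = −174 + 10 log₁₀(B) + NF
10 log₁₀(8.08×10⁷) = 79.07 dB
N = −174 + 79.07 + 9.02 = −85.91 dBm
SNR = P_sig − N = −82.8 − (−85.91) = 3.11 dB → 3.1 dB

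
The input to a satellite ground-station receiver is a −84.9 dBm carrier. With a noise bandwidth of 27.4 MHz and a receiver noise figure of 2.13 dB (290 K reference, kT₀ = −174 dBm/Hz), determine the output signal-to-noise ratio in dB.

Noise floor: N = −174 + 10 log₁₀(B) + NF
10 log₁₀(2.74×10⁷) = 74.38 dB
N = −174 + 74.38 + 2.13 = −97.49 dBm
SNR = P_sig − N = −84.9 − (−97.49) = 12.59 dB → 12.6 dB

12.6 dB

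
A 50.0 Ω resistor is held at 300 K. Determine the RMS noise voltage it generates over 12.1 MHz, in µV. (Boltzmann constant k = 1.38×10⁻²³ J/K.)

V_n = √(4kTRB)
4kTRB = 4 × 1.38×10⁻²³ × 300 × 5.00×10¹ × 1.21×10⁷ = 1.00×10⁻¹¹ V²
V_n = √(1.00×10⁻¹¹) = 3.17×10⁻⁶ V = 3.17 µV

3.17 µV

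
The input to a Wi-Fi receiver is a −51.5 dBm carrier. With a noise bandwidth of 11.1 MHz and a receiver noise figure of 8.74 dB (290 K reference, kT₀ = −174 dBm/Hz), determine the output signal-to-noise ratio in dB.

Noise floor: N = −174 + 10 log₁₀(B) + NF
10 log₁₀(1.11×10⁷) = 70.45 dB
N = −174 + 70.45 + 8.74 = −94.81 dBm
SNR = P_sig − N = −51.5 − (−94.81) = 43.31 dB → 43.3 dB

43.3 dB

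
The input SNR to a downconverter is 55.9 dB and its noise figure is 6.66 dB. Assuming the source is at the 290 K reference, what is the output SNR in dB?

By definition F = SNR_in/SNR_out, so in dB: SNR_out = SNR_in − NF
SNR_out = 55.9 − 6.66 = 49.24 dB

49.24 dB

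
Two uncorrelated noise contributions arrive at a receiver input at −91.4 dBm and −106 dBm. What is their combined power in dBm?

−91.3 dBm

Convert to linear, add, convert back:
P₁ = 7.24×10⁻¹³ W, P₂ = 2.51×10⁻¹⁴ W
P_tot = 7.50×10⁻¹³ W → 10 log₁₀(P_tot / 10⁻³) = −91.3 dBm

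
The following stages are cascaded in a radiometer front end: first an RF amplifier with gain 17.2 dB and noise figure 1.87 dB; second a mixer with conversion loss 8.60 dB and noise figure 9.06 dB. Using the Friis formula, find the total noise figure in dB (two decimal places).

2.23 dB

Convert to linear (a loss of L dB is a gain of −L dB): F_i = 10^(NF_i/10), G_i = 10^(G_i,dB/10)
  Stage 1: F_1 = 10^(1.87/10) = 1.538, G_1 = 10^(17.2/10) = 52.48
  Stage 2: F_2 = 10^(9.06/10) = 8.054, G_2 = 10^(−8.60/10) = 0.1380
Friis cascade:
  F = 1.538 + (8.054 − 1)/52.48 = 1.673
NF = 10 log₁₀(1.673) = 2.23 dB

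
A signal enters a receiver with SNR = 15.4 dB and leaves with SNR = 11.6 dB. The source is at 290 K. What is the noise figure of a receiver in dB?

3.8 dB

NF (dB) = SNR_in(dB) − SNR_out(dB) when the source is at T₀
NF = 15.4 − 11.6 = 3.8 dB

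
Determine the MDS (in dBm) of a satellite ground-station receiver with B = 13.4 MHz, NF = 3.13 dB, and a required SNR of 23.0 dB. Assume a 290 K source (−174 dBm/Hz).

Sensitivity = −174 + 10 log₁₀(B) + NF + SNR_min
= −174 + 71.27 + 3.13 + 23.0
= −76.60 dBm → −76.6 dBm

−76.6 dBm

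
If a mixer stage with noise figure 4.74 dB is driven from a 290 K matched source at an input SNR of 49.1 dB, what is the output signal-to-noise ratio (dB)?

By definition F = SNR_in/SNR_out, so in dB: SNR_out = SNR_in − NF
SNR_out = 49.1 − 4.74 = 44.36 dB

44.36 dB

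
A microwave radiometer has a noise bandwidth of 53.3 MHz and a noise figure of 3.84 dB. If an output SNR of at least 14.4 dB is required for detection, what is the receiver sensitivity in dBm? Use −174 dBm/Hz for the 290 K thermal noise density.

−78.5 dBm

Sensitivity = −174 + 10 log₁₀(B) + NF + SNR_min
= −174 + 77.27 + 3.84 + 14.4
= −78.49 dBm → −78.5 dBm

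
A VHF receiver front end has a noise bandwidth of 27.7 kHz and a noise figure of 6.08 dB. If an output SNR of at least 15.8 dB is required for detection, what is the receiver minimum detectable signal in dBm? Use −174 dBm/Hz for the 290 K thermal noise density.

Sensitivity = −174 + 10 log₁₀(B) + NF + SNR_min
= −174 + 44.42 + 6.08 + 15.8
= −107.70 dBm → −107.7 dBm

−107.7 dBm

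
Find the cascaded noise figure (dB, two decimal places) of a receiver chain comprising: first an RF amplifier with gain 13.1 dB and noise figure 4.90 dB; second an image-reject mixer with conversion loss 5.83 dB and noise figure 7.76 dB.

5.23 dB

Convert to linear (a loss of L dB is a gain of −L dB): F_i = 10^(NF_i/10), G_i = 10^(G_i,dB/10)
  Stage 1: F_1 = 10^(4.90/10) = 3.090, G_1 = 10^(13.1/10) = 20.42
  Stage 2: F_2 = 10^(7.76/10) = 5.970, G_2 = 10^(−5.83/10) = 0.2612
Friis cascade:
  F = 3.090 + (5.970 − 1)/20.42 = 3.334
NF = 10 log₁₀(3.334) = 5.23 dB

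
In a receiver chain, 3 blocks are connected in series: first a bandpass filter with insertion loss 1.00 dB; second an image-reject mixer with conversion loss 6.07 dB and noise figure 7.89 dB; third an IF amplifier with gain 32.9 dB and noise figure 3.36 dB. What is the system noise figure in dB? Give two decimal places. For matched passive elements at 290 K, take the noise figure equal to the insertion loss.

Convert to linear (a loss of L dB is a gain of −L dB): F_i = 10^(NF_i/10), G_i = 10^(G_i,dB/10)
  Stage 1: F_1 = 10^(1.00/10) = 1.259, G_1 = 10^(−1.00/10) = 0.7943
  Stage 2: F_2 = 10^(7.89/10) = 6.152, G_2 = 10^(−6.07/10) = 0.2472
  Stage 3: F_3 = 10^(3.36/10) = 2.168, G_3 = 10^(32.9/10) = 1950
Friis cascade:
  F = 1.259 + (6.152 − 1)/0.7943 + (2.168 − 1)/0.1963 = 13.69
NF = 10 log₁₀(13.69) = 11.36 dB

11.36 dB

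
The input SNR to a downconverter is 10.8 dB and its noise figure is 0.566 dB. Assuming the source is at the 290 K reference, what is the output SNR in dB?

By definition F = SNR_in/SNR_out, so in dB: SNR_out = SNR_in − NF
SNR_out = 10.8 − 0.566 = 10.234 dB

10.234 dB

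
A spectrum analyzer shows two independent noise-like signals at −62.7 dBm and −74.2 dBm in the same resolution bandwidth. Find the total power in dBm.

−62.4 dBm

Convert to linear, add, convert back:
P₁ = 5.37×10⁻¹⁰ W, P₂ = 3.80×10⁻¹¹ W
P_tot = 5.75×10⁻¹⁰ W → 10 log₁₀(P_tot / 10⁻³) = −62.4 dBm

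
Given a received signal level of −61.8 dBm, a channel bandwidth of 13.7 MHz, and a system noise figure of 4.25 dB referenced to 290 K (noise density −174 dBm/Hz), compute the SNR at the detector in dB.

36.6 dB

Noise floor: N = −174 + 10 log₁₀(B) + NF
10 log₁₀(1.37×10⁷) = 71.37 dB
N = −174 + 71.37 + 4.25 = −98.38 dBm
SNR = P_sig − N = −61.8 − (−98.38) = 36.58 dB → 36.6 dB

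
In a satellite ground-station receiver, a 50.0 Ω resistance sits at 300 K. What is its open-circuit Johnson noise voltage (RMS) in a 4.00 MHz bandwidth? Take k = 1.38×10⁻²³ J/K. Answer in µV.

1.82 µV

V_n = √(4kTRB)
4kTRB = 4 × 1.38×10⁻²³ × 300 × 5.00×10¹ × 4.00×10⁶ = 3.31×10⁻¹² V²
V_n = √(3.31×10⁻¹²) = 1.82×10⁻⁶ V = 1.82 µV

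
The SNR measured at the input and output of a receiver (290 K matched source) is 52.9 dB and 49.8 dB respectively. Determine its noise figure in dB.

3.1 dB

NF (dB) = SNR_in(dB) − SNR_out(dB) when the source is at T₀
NF = 52.9 − 49.8 = 3.1 dB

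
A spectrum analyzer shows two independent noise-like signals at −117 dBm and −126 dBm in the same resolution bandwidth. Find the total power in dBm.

Convert to linear, add, convert back:
P₁ = 2.00×10⁻¹⁵ W, P₂ = 2.51×10⁻¹⁶ W
P_tot = 2.25×10⁻¹⁵ W → 10 log₁₀(P_tot / 10⁻³) = −116.5 dBm

−116.5 dBm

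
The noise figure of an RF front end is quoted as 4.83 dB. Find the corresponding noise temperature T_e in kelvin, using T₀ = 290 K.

F = 10^(4.83/10) = 3.04089
T_e = (F − 1)·T₀ = (3.04089 − 1) × 290 = 592 K

592 K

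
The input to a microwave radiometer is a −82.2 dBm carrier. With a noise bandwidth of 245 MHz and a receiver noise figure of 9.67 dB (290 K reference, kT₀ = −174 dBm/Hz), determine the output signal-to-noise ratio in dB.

Noise floor: N = −174 + 10 log₁₀(B) + NF
10 log₁₀(2.45×10⁸) = 83.89 dB
N = −174 + 83.89 + 9.67 = −80.44 dBm
SNR = P_sig − N = −82.2 − (−80.44) = −1.76 dB → −1.8 dB

−1.8 dB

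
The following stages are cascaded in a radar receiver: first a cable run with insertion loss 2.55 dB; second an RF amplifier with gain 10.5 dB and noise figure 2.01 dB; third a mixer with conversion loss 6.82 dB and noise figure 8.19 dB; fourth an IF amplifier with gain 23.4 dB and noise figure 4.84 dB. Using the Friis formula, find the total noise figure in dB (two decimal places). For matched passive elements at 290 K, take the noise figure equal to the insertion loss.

Convert to linear (a loss of L dB is a gain of −L dB): F_i = 10^(NF_i/10), G_i = 10^(G_i,dB/10)
  Stage 1: F_1 = 10^(2.55/10) = 1.799, G_1 = 10^(−2.55/10) = 0.5559
  Stage 2: F_2 = 10^(2.01/10) = 1.589, G_2 = 10^(10.5/10) = 11.22
  Stage 3: F_3 = 10^(8.19/10) = 6.592, G_3 = 10^(−6.82/10) = 0.2080
  Stage 4: F_4 = 10^(4.84/10) = 3.048, G_4 = 10^(23.4/10) = 218.8
Friis cascade:
  F = 1.799 + (1.589 − 1)/0.5559 + (6.592 − 1)/6.237 + (3.048 − 1)/1.297 = 5.333
NF = 10 log₁₀(5.333) = 7.27 dB

7.27 dB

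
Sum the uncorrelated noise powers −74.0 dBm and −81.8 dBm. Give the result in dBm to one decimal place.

−73.3 dBm

Convert to linear, add, convert back:
P₁ = 3.98×10⁻¹¹ W, P₂ = 6.61×10⁻¹² W
P_tot = 4.64×10⁻¹¹ W → 10 log₁₀(P_tot / 10⁻³) = −73.3 dBm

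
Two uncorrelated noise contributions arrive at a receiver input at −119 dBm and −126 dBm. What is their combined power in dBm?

Convert to linear, add, convert back:
P₁ = 1.26×10⁻¹⁵ W, P₂ = 2.51×10⁻¹⁶ W
P_tot = 1.51×10⁻¹⁵ W → 10 log₁₀(P_tot / 10⁻³) = −118.2 dBm

−118.2 dBm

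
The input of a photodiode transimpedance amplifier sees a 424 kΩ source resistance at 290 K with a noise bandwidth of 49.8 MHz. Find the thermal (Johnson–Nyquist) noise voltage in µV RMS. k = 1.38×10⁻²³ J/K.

V_n = √(4kTRB)
4kTRB = 4 × 1.38×10⁻²³ × 290 × 4.24×10⁵ × 4.98×10⁷ = 3.38×10⁻⁷ V²
V_n = √(3.38×10⁻⁷) = 5.81×10⁻⁴ V = 581 µV

581 µV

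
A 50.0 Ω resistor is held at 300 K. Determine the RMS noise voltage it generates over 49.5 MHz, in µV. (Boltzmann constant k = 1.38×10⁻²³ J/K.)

V_n = √(4kTRB)
4kTRB = 4 × 1.38×10⁻²³ × 300 × 5.00×10¹ × 4.95×10⁷ = 4.10×10⁻¹¹ V²
V_n = √(4.10×10⁻¹¹) = 6.40×10⁻⁶ V = 6.40 µV

6.40 µV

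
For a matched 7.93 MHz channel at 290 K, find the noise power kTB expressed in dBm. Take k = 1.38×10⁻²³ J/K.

−105.0 dBm

P_n = kTB = 1.38×10⁻²³ × 290 × 7.93×10⁶ = 3.17×10⁻¹⁴ W
In dBm: 10 log₁₀(3.17×10⁻¹⁴ / 10⁻³) = −105.0 dBm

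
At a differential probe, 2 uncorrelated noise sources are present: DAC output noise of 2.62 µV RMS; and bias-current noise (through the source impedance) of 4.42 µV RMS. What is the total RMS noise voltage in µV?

Uncorrelated sources add in power (mean-square): V_tot = √(ΣV_i²)
V_tot = √[(2.62×10⁻⁶)² + (4.42×10⁻⁶)²] = 5.14×10⁻⁶ V = 5.14 µV

5.14 µV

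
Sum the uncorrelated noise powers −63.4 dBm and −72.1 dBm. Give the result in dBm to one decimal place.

Convert to linear, add, convert back:
P₁ = 4.57×10⁻¹⁰ W, P₂ = 6.17×10⁻¹¹ W
P_tot = 5.19×10⁻¹⁰ W → 10 log₁₀(P_tot / 10⁻³) = −62.9 dBm

−62.9 dBm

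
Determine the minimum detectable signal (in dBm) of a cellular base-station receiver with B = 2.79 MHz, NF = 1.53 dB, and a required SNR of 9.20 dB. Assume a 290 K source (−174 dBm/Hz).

Sensitivity = −174 + 10 log₁₀(B) + NF + SNR_min
= −174 + 64.46 + 1.53 + 9.20
= −98.81 dBm → −98.8 dBm

−98.8 dBm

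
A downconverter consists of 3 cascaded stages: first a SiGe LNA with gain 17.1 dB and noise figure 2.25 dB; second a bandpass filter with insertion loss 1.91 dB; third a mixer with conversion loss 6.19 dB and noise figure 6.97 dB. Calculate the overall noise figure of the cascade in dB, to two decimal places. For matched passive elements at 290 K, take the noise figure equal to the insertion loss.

2.58 dB

Convert to linear (a loss of L dB is a gain of −L dB): F_i = 10^(NF_i/10), G_i = 10^(G_i,dB/10)
  Stage 1: F_1 = 10^(2.25/10) = 1.679, G_1 = 10^(17.1/10) = 51.29
  Stage 2: F_2 = 10^(1.91/10) = 1.552, G_2 = 10^(−1.91/10) = 0.6442
  Stage 3: F_3 = 10^(6.97/10) = 4.977, G_3 = 10^(−6.19/10) = 0.2404
Friis cascade:
  F = 1.679 + (1.552 − 1)/51.29 + (4.977 − 1)/33.04 = 1.810
NF = 10 log₁₀(1.810) = 2.58 dB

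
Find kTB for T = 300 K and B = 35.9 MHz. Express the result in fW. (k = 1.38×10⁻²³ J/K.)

149 fW

P_n = kTB = 1.38×10⁻²³ × 300 × 3.59×10⁷ = 1.49×10⁻¹³ W = 149 fW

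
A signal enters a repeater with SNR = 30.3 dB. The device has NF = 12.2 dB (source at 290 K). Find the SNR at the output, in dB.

By definition F = SNR_in/SNR_out, so in dB: SNR_out = SNR_in − NF
SNR_out = 30.3 − 12.2 = 18.1 dB

18.1 dB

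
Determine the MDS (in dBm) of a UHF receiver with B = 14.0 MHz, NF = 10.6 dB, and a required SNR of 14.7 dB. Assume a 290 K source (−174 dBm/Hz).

−77.2 dBm

Sensitivity = −174 + 10 log₁₀(B) + NF + SNR_min
= −174 + 71.46 + 10.6 + 14.7
= −77.24 dBm → −77.2 dBm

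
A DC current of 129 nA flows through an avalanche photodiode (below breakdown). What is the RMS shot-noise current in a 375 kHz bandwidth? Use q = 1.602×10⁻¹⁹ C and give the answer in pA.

I_n = √(2qI·B)
2qI·B = 2 × 1.602×10⁻¹⁹ × 1.29×10⁻⁷ × 3.75×10⁵ = 1.55×10⁻²⁰ A²
I_n = √(1.55×10⁻²⁰) = 1.24×10⁻¹⁰ A = 124 pA

124 pA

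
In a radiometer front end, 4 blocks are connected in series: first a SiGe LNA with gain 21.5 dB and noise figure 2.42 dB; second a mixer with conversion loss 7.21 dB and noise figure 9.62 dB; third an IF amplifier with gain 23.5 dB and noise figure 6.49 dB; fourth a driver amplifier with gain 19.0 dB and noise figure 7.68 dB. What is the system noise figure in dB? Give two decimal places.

Convert to linear (a loss of L dB is a gain of −L dB): F_i = 10^(NF_i/10), G_i = 10^(G_i,dB/10)
  Stage 1: F_1 = 10^(2.42/10) = 1.746, G_1 = 10^(21.5/10) = 141.3
  Stage 2: F_2 = 10^(9.62/10) = 9.162, G_2 = 10^(−7.21/10) = 0.1901
  Stage 3: F_3 = 10^(6.49/10) = 4.457, G_3 = 10^(23.5/10) = 223.9
  Stage 4: F_4 = 10^(7.68/10) = 5.861, G_4 = 10^(19.0/10) = 79.43
Friis cascade:
  F = 1.746 + (9.162 − 1)/141.3 + (4.457 − 1)/26.85 + (5.861 − 1)/6012 = 1.933
NF = 10 log₁₀(1.933) = 2.86 dB

2.86 dB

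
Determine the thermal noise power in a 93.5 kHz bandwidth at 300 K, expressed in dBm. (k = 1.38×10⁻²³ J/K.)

P_n = kTB = 1.38×10⁻²³ × 300 × 9.35×10⁴ = 3.87×10⁻¹⁶ W
In dBm: 10 log₁₀(3.87×10⁻¹⁶ / 10⁻³) = −124.1 dBm

−124.1 dBm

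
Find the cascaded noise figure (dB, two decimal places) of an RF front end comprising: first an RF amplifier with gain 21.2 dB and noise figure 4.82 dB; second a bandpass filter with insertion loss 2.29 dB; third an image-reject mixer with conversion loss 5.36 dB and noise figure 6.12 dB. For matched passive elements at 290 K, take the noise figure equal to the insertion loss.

Convert to linear (a loss of L dB is a gain of −L dB): F_i = 10^(NF_i/10), G_i = 10^(G_i,dB/10)
  Stage 1: F_1 = 10^(4.82/10) = 3.034, G_1 = 10^(21.2/10) = 131.8
  Stage 2: F_2 = 10^(2.29/10) = 1.694, G_2 = 10^(−2.29/10) = 0.5902
  Stage 3: F_3 = 10^(6.12/10) = 4.093, G_3 = 10^(−5.36/10) = 0.2911
Friis cascade:
  F = 3.034 + (1.694 − 1)/131.8 + (4.093 − 1)/77.80 = 3.079
NF = 10 log₁₀(3.079) = 4.88 dB

4.88 dB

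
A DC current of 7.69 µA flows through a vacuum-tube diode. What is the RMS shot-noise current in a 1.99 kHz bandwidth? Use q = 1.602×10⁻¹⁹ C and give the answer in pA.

I_n = √(2qI·B)
2qI·B = 2 × 1.602×10⁻¹⁹ × 7.69×10⁻⁶ × 1.99×10³ = 4.90×10⁻²¹ A²
I_n = √(4.90×10⁻²¹) = 7.00×10⁻¹¹ A = 70.0 pA

70.0 pA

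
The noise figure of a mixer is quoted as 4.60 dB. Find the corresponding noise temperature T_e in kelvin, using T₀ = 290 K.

F = 10^(4.60/10) = 2.88403
T_e = (F − 1)·T₀ = (2.88403 − 1) × 290 = 546 K

546 K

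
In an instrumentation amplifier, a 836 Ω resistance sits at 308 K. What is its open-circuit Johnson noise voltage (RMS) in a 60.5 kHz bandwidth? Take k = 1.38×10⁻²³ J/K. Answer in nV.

V_n = √(4kTRB)
4kTRB = 4 × 1.38×10⁻²³ × 308 × 8.36×10² × 6.05×10⁴ = 8.60×10⁻¹³ V²
V_n = √(8.60×10⁻¹³) = 9.27×10⁻⁷ V = 927 nV

927 nV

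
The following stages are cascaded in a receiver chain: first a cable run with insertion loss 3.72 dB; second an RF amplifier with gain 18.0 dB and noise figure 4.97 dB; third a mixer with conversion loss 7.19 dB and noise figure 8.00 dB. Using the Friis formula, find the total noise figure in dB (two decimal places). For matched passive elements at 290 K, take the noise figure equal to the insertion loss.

8.80 dB

Convert to linear (a loss of L dB is a gain of −L dB): F_i = 10^(NF_i/10), G_i = 10^(G_i,dB/10)
  Stage 1: F_1 = 10^(3.72/10) = 2.355, G_1 = 10^(−3.72/10) = 0.4246
  Stage 2: F_2 = 10^(4.97/10) = 3.141, G_2 = 10^(18.0/10) = 63.10
  Stage 3: F_3 = 10^(8.00/10) = 6.310, G_3 = 10^(−7.19/10) = 0.1910
Friis cascade:
  F = 2.355 + (3.141 − 1)/0.4246 + (6.310 − 1)/26.79 = 7.594
NF = 10 log₁₀(7.594) = 8.80 dB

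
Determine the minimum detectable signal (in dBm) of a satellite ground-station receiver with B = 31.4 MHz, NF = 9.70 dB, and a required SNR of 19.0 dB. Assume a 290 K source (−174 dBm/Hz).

−70.3 dBm

Sensitivity = −174 + 10 log₁₀(B) + NF + SNR_min
= −174 + 74.97 + 9.70 + 19.0
= −70.33 dBm → −70.3 dBm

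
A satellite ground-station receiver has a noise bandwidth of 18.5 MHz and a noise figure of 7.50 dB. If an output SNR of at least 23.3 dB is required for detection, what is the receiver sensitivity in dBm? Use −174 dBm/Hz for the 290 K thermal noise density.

Sensitivity = −174 + 10 log₁₀(B) + NF + SNR_min
= −174 + 72.67 + 7.50 + 23.3
= −70.53 dBm → −70.5 dBm

−70.5 dBm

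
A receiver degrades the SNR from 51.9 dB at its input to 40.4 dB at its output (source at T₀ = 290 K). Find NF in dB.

11.5 dB

NF (dB) = SNR_in(dB) − SNR_out(dB) when the source is at T₀
NF = 51.9 − 40.4 = 11.5 dB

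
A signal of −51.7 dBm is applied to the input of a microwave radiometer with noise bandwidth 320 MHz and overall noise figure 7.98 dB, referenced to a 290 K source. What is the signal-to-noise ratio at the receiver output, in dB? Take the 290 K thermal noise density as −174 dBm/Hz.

29.3 dB

Noise floor: N = −174 + 10 log₁₀(B) + NF
10 log₁₀(3.20×10⁸) = 85.05 dB
N = −174 + 85.05 + 7.98 = −80.97 dBm
SNR = P_sig − N = −51.7 − (−80.97) = 29.27 dB → 29.3 dB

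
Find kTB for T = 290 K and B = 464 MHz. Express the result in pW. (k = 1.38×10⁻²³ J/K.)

P_n = kTB = 1.38×10⁻²³ × 290 × 4.64×10⁸ = 1.86×10⁻¹² W = 1.86 pW

1.86 pW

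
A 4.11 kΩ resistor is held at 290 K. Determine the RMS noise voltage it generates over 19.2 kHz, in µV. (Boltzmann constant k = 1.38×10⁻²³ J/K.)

V_n = √(4kTRB)
4kTRB = 4 × 1.38×10⁻²³ × 290 × 4.11×10³ × 1.92×10⁴ = 1.26×10⁻¹² V²
V_n = √(1.26×10⁻¹²) = 1.12×10⁻⁶ V = 1.12 µV

1.12 µV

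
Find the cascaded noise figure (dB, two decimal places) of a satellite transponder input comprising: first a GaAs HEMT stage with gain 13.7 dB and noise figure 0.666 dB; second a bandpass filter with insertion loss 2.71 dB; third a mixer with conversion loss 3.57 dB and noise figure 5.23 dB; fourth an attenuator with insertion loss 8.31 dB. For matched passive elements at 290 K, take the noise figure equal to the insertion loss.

Convert to linear (a loss of L dB is a gain of −L dB): F_i = 10^(NF_i/10), G_i = 10^(G_i,dB/10)
  Stage 1: F_1 = 10^(0.666/10) = 1.166, G_1 = 10^(13.7/10) = 23.44
  Stage 2: F_2 = 10^(2.71/10) = 1.866, G_2 = 10^(−2.71/10) = 0.5358
  Stage 3: F_3 = 10^(5.23/10) = 3.334, G_3 = 10^(−3.57/10) = 0.4395
  Stage 4: F_4 = 10^(8.31/10) = 6.776, G_4 = 10^(−8.31/10) = 0.1476
Friis cascade:
  F = 1.166 + (1.866 − 1)/23.44 + (3.334 − 1)/12.56 + (6.776 − 1)/5.521 = 2.435
NF = 10 log₁₀(2.435) = 3.86 dB

3.86 dB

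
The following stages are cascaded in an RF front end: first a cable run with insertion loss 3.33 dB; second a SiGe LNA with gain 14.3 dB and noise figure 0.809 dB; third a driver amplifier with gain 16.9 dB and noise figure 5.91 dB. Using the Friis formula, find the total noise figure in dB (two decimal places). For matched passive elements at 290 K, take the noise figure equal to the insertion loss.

Convert to linear (a loss of L dB is a gain of −L dB): F_i = 10^(NF_i/10), G_i = 10^(G_i,dB/10)
  Stage 1: F_1 = 10^(3.33/10) = 2.153, G_1 = 10^(−3.33/10) = 0.4645
  Stage 2: F_2 = 10^(0.809/10) = 1.205, G_2 = 10^(14.3/10) = 26.92
  Stage 3: F_3 = 10^(5.91/10) = 3.899, G_3 = 10^(16.9/10) = 48.98
Friis cascade:
  F = 2.153 + (1.205 − 1)/0.4645 + (3.899 − 1)/12.50 = 2.825
NF = 10 log₁₀(2.825) = 4.51 dB

4.51 dB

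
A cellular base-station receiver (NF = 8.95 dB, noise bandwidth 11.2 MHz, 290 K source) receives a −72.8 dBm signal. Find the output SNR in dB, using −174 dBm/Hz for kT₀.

21.8 dB

Noise floor: N = −174 + 10 log₁₀(B) + NF
10 log₁₀(1.12×10⁷) = 70.49 dB
N = −174 + 70.49 + 8.95 = −94.56 dBm
SNR = P_sig − N = −72.8 − (−94.56) = 21.76 dB → 21.8 dB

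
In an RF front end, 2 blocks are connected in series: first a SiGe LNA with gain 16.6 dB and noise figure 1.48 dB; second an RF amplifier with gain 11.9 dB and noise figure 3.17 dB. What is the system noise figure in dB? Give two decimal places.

Convert to linear (a loss of L dB is a gain of −L dB): F_i = 10^(NF_i/10), G_i = 10^(G_i,dB/10)
  Stage 1: F_1 = 10^(1.48/10) = 1.406, G_1 = 10^(16.6/10) = 45.71
  Stage 2: F_2 = 10^(3.17/10) = 2.075, G_2 = 10^(11.9/10) = 15.49
Friis cascade:
  F = 1.406 + (2.075 − 1)/45.71 = 1.430
NF = 10 log₁₀(1.430) = 1.55 dB

1.55 dB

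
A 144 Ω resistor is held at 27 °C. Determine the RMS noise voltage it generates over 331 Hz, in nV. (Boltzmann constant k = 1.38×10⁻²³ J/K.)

T = 27 °C + 273.15 = 300.15 K
V_n = √(4kTRB)
4kTRB = 4 × 1.38×10⁻²³ × 300.15 × 1.44×10² × 3.31×10² = 7.90×10⁻¹⁶ V²
V_n = √(7.90×10⁻¹⁶) = 2.81×10⁻⁸ V = 28.1 nV

28.1 nV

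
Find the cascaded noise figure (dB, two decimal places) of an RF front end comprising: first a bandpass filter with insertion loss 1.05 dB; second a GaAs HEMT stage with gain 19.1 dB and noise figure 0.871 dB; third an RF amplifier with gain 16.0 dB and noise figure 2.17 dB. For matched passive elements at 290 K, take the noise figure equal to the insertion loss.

1.95 dB

Convert to linear (a loss of L dB is a gain of −L dB): F_i = 10^(NF_i/10), G_i = 10^(G_i,dB/10)
  Stage 1: F_1 = 10^(1.05/10) = 1.274, G_1 = 10^(−1.05/10) = 0.7852
  Stage 2: F_2 = 10^(0.871/10) = 1.222, G_2 = 10^(19.1/10) = 81.28
  Stage 3: F_3 = 10^(2.17/10) = 1.648, G_3 = 10^(16.0/10) = 39.81
Friis cascade:
  F = 1.274 + (1.222 − 1)/0.7852 + (1.648 − 1)/63.83 = 1.566
NF = 10 log₁₀(1.566) = 1.95 dB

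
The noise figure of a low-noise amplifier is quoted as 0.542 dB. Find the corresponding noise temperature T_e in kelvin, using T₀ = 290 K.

38.5 K

F = 10^(0.542/10) = 1.13292
T_e = (F − 1)·T₀ = (1.13292 − 1) × 290 = 38.5 K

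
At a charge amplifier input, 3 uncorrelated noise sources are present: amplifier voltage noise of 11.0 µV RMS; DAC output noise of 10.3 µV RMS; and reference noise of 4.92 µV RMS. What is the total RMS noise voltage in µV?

15.9 µV

Uncorrelated sources add in power (mean-square): V_tot = √(ΣV_i²)
V_tot = √[(1.10×10⁻⁵)² + (1.03×10⁻⁵)² + (4.92×10⁻⁶)²] = 1.59×10⁻⁵ V = 15.9 µV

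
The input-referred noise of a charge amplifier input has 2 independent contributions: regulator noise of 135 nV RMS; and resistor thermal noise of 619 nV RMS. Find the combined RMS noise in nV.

Uncorrelated sources add in power (mean-square): V_tot = √(ΣV_i²)
V_tot = √[(1.35×10⁻⁷)² + (6.19×10⁻⁷)²] = 6.34×10⁻⁷ V = 634 nV

634 nV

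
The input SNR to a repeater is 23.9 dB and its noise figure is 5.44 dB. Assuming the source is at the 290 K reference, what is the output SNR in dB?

By definition F = SNR_in/SNR_out, so in dB: SNR_out = SNR_in − NF
SNR_out = 23.9 − 5.44 = 18.46 dB

18.46 dB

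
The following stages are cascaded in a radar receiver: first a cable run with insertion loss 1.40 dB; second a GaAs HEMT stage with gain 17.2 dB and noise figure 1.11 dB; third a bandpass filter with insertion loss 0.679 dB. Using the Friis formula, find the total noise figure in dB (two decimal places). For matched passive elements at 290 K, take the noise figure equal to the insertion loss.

Convert to linear (a loss of L dB is a gain of −L dB): F_i = 10^(NF_i/10), G_i = 10^(G_i,dB/10)
  Stage 1: F_1 = 10^(1.40/10) = 1.380, G_1 = 10^(−1.40/10) = 0.7244
  Stage 2: F_2 = 10^(1.11/10) = 1.291, G_2 = 10^(17.2/10) = 52.48
  Stage 3: F_3 = 10^(0.679/10) = 1.169, G_3 = 10^(−0.679/10) = 0.8553
Friis cascade:
  F = 1.380 + (1.291 − 1)/0.7244 + (1.169 − 1)/38.02 = 1.787
NF = 10 log₁₀(1.787) = 2.52 dB

2.52 dB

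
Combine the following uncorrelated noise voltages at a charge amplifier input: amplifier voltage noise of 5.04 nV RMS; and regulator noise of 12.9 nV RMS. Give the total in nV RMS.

13.8 nV

Uncorrelated sources add in power (mean-square): V_tot = √(ΣV_i²)
V_tot = √[(5.04×10⁻⁹)² + (1.29×10⁻⁸)²] = 1.38×10⁻⁸ V = 13.8 nV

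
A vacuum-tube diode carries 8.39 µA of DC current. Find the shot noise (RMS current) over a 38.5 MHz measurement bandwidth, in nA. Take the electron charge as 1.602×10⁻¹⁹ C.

10.2 nA

I_n = √(2qI·B)
2qI·B = 2 × 1.602×10⁻¹⁹ × 8.39×10⁻⁶ × 3.85×10⁷ = 1.03×10⁻¹⁶ A²
I_n = √(1.03×10⁻¹⁶) = 1.02×10⁻⁸ A = 10.2 nA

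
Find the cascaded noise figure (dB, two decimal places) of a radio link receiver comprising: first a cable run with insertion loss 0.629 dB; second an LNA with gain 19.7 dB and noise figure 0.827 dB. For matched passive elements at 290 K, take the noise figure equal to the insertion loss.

Convert to linear (a loss of L dB is a gain of −L dB): F_i = 10^(NF_i/10), G_i = 10^(G_i,dB/10)
  Stage 1: F_1 = 10^(0.629/10) = 1.156, G_1 = 10^(−0.629/10) = 0.8652
  Stage 2: F_2 = 10^(0.827/10) = 1.210, G_2 = 10^(19.7/10) = 93.33
Friis cascade:
  F = 1.156 + (1.210 − 1)/0.8652 = 1.398
NF = 10 log₁₀(1.398) = 1.46 dB

1.46 dB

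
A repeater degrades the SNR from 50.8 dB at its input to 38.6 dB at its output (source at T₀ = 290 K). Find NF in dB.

12.2 dB

NF (dB) = SNR_in(dB) − SNR_out(dB) when the source is at T₀
NF = 50.8 − 38.6 = 12.2 dB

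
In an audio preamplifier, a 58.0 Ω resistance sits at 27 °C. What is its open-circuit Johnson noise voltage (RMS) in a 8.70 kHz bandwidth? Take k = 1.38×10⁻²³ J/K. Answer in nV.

T = 27 °C + 273.15 = 300.15 K
V_n = √(4kTRB)
4kTRB = 4 × 1.38×10⁻²³ × 300.15 × 5.80×10¹ × 8.70×10³ = 8.36×10⁻¹⁵ V²
V_n = √(8.36×10⁻¹⁵) = 9.14×10⁻⁸ V = 91.4 nV

91.4 nV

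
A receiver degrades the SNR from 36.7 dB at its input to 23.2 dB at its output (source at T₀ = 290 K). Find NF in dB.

NF (dB) = SNR_in(dB) − SNR_out(dB) when the source is at T₀
NF = 36.7 − 23.2 = 13.5 dB

13.5 dB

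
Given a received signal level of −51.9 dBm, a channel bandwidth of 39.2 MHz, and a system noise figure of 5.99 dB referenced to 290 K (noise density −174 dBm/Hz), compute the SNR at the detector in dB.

40.2 dB

Noise floor: N = −174 + 10 log₁₀(B) + NF
10 log₁₀(3.92×10⁷) = 75.93 dB
N = −174 + 75.93 + 5.99 = −92.08 dBm
SNR = P_sig − N = −51.9 − (−92.08) = 40.18 dB → 40.2 dB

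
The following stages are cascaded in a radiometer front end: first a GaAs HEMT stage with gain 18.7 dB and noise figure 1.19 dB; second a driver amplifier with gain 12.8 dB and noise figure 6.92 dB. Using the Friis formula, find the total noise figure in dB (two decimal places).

Convert to linear (a loss of L dB is a gain of −L dB): F_i = 10^(NF_i/10), G_i = 10^(G_i,dB/10)
  Stage 1: F_1 = 10^(1.19/10) = 1.315, G_1 = 10^(18.7/10) = 74.13
  Stage 2: F_2 = 10^(6.92/10) = 4.920, G_2 = 10^(12.8/10) = 19.05
Friis cascade:
  F = 1.315 + (4.920 − 1)/74.13 = 1.368
NF = 10 log₁₀(1.368) = 1.36 dB

1.36 dB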